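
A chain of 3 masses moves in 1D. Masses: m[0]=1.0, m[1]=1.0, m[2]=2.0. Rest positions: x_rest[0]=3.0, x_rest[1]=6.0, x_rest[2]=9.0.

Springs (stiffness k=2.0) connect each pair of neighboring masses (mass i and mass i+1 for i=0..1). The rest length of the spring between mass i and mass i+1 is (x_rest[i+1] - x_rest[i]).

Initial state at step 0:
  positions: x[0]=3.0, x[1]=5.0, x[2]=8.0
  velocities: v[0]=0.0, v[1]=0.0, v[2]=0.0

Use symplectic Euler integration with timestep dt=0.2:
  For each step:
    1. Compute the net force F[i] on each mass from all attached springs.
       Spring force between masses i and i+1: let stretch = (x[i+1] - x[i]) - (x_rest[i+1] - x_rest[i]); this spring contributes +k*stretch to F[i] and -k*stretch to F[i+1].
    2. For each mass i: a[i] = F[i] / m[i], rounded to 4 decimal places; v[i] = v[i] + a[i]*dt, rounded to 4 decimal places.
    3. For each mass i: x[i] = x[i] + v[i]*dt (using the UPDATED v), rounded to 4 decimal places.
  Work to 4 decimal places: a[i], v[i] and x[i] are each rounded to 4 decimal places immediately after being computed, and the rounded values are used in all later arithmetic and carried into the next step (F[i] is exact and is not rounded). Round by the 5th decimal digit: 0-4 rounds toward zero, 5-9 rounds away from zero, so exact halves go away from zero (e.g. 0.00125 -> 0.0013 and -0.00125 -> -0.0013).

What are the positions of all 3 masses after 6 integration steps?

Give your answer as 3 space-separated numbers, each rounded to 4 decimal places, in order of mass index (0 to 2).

Answer: 2.0246 5.6601 8.1576

Derivation:
Step 0: x=[3.0000 5.0000 8.0000] v=[0.0000 0.0000 0.0000]
Step 1: x=[2.9200 5.0800 8.0000] v=[-0.4000 0.4000 0.0000]
Step 2: x=[2.7728 5.2208 8.0032] v=[-0.7360 0.7040 0.0160]
Step 3: x=[2.5814 5.3884 8.0151] v=[-0.9568 0.8378 0.0595]
Step 4: x=[2.3746 5.5415 8.0419] v=[-1.0340 0.7657 0.1342]
Step 5: x=[2.1812 5.6413 8.0887] v=[-0.9672 0.4991 0.2341]
Step 6: x=[2.0246 5.6601 8.1576] v=[-0.7832 0.0940 0.3446]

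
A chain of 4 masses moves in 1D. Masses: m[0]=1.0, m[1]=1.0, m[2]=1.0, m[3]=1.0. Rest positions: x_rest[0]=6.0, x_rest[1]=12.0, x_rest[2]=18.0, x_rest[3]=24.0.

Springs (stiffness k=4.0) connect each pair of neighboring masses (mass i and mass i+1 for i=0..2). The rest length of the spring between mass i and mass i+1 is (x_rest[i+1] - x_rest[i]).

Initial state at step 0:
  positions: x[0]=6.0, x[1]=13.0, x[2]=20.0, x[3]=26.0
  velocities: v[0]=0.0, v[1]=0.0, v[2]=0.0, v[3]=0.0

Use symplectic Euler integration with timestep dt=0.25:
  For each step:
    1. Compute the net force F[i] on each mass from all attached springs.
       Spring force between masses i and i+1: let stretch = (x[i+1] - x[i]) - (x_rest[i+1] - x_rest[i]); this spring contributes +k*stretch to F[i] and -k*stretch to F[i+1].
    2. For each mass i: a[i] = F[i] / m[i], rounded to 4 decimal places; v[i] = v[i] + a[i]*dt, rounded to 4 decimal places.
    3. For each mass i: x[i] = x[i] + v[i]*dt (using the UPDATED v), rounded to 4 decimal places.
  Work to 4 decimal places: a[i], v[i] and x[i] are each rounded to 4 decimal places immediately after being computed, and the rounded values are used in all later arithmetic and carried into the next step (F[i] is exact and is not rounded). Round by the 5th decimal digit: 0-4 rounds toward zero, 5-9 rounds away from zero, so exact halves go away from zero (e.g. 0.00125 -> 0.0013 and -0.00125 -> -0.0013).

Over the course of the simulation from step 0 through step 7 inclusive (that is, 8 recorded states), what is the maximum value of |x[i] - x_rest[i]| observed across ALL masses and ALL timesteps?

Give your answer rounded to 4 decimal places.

Step 0: x=[6.0000 13.0000 20.0000 26.0000] v=[0.0000 0.0000 0.0000 0.0000]
Step 1: x=[6.2500 13.0000 19.7500 26.0000] v=[1.0000 0.0000 -1.0000 0.0000]
Step 2: x=[6.6875 13.0000 19.3750 25.9375] v=[1.7500 0.0000 -1.5000 -0.2500]
Step 3: x=[7.2031 13.0156 19.0469 25.7344] v=[2.0625 0.0625 -1.3125 -0.8125]
Step 4: x=[7.6719 13.0859 18.8828 25.3594] v=[1.8750 0.2813 -0.6563 -1.5000]
Step 5: x=[7.9942 13.2520 18.8887 24.8653] v=[1.2890 0.6642 0.0234 -1.9766]
Step 6: x=[8.1309 13.5128 18.9795 24.3770] v=[0.5468 1.0431 0.3633 -1.9532]
Step 7: x=[8.1131 13.7948 19.0530 24.0393] v=[-0.0713 1.1279 0.2941 -1.3507]
Max displacement = 2.1309

Answer: 2.1309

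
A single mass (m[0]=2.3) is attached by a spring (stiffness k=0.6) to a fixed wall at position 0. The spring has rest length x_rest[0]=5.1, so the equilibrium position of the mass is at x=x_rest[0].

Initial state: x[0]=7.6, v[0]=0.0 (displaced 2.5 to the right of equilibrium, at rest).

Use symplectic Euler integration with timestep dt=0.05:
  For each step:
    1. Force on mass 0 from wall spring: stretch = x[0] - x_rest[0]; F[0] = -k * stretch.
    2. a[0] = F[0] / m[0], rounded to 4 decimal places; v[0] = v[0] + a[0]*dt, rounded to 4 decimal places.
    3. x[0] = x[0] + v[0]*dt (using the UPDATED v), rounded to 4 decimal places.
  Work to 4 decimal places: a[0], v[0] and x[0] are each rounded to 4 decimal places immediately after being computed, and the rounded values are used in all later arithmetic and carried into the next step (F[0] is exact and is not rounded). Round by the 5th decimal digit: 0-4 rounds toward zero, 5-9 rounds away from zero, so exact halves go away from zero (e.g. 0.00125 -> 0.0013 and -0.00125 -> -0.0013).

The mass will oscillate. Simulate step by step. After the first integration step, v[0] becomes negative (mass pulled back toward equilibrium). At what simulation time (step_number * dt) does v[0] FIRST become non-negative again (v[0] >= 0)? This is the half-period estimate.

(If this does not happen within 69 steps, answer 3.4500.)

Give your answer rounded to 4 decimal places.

Answer: 3.4500

Derivation:
Step 0: x=[7.6000] v=[0.0000]
Step 1: x=[7.5984] v=[-0.0326]
Step 2: x=[7.5951] v=[-0.0652]
Step 3: x=[7.5902] v=[-0.0977]
Step 4: x=[7.5837] v=[-0.1302]
Step 5: x=[7.5756] v=[-0.1626]
Step 6: x=[7.5659] v=[-0.1949]
Step 7: x=[7.5545] v=[-0.2271]
Step 8: x=[7.5415] v=[-0.2591]
Step 9: x=[7.5270] v=[-0.2909]
Step 10: x=[7.5109] v=[-0.3226]
Step 11: x=[7.4932] v=[-0.3540]
Step 12: x=[7.4739] v=[-0.3852]
Step 13: x=[7.4531] v=[-0.4162]
Step 14: x=[7.4308] v=[-0.4469]
Step 15: x=[7.4069] v=[-0.4773]
Step 16: x=[7.3815] v=[-0.5074]
Step 17: x=[7.3546] v=[-0.5372]
Step 18: x=[7.3263] v=[-0.5666]
Step 19: x=[7.2965] v=[-0.5956]
Step 20: x=[7.2653] v=[-0.6243]
Step 21: x=[7.2327] v=[-0.6525]
Step 22: x=[7.1987] v=[-0.6803]
Step 23: x=[7.1633] v=[-0.7077]
Step 24: x=[7.1266] v=[-0.7346]
Step 25: x=[7.0886] v=[-0.7610]
Step 26: x=[7.0493] v=[-0.7869]
Step 27: x=[7.0087] v=[-0.8123]
Step 28: x=[6.9668] v=[-0.8372]
Step 29: x=[6.9237] v=[-0.8616]
Step 30: x=[6.8794] v=[-0.8854]
Step 31: x=[6.8340] v=[-0.9086]
Step 32: x=[6.7874] v=[-0.9312]
Step 33: x=[6.7397] v=[-0.9532]
Step 34: x=[6.6910] v=[-0.9746]
Step 35: x=[6.6412] v=[-0.9954]
Step 36: x=[6.5904] v=[-1.0155]
Step 37: x=[6.5387] v=[-1.0349]
Step 38: x=[6.4860] v=[-1.0537]
Step 39: x=[6.4324] v=[-1.0718]
Step 40: x=[6.3779] v=[-1.0892]
Step 41: x=[6.3226] v=[-1.1059]
Step 42: x=[6.2665] v=[-1.1218]
Step 43: x=[6.2097] v=[-1.1370]
Step 44: x=[6.1521] v=[-1.1515]
Step 45: x=[6.0938] v=[-1.1652]
Step 46: x=[6.0349] v=[-1.1782]
Step 47: x=[5.9754] v=[-1.1904]
Step 48: x=[5.9153] v=[-1.2018]
Step 49: x=[5.8547] v=[-1.2124]
Step 50: x=[5.7936] v=[-1.2222]
Step 51: x=[5.7320] v=[-1.2312]
Step 52: x=[5.6700] v=[-1.2394]
Step 53: x=[5.6077] v=[-1.2468]
Step 54: x=[5.5450] v=[-1.2534]
Step 55: x=[5.4820] v=[-1.2592]
Step 56: x=[5.4188] v=[-1.2642]
Step 57: x=[5.3554] v=[-1.2684]
Step 58: x=[5.2918] v=[-1.2717]
Step 59: x=[5.2281] v=[-1.2742]
Step 60: x=[5.1643] v=[-1.2759]
Step 61: x=[5.1005] v=[-1.2767]
Step 62: x=[5.0367] v=[-1.2767]
Step 63: x=[4.9729] v=[-1.2759]
Step 64: x=[4.9092] v=[-1.2742]
Step 65: x=[4.8456] v=[-1.2717]
Step 66: x=[4.7822] v=[-1.2684]
Step 67: x=[4.7190] v=[-1.2643]
Step 68: x=[4.6560] v=[-1.2593]
Step 69: x=[4.5933] v=[-1.2535]
v[0] did not become non-negative within 69 steps; using fallback time=3.4500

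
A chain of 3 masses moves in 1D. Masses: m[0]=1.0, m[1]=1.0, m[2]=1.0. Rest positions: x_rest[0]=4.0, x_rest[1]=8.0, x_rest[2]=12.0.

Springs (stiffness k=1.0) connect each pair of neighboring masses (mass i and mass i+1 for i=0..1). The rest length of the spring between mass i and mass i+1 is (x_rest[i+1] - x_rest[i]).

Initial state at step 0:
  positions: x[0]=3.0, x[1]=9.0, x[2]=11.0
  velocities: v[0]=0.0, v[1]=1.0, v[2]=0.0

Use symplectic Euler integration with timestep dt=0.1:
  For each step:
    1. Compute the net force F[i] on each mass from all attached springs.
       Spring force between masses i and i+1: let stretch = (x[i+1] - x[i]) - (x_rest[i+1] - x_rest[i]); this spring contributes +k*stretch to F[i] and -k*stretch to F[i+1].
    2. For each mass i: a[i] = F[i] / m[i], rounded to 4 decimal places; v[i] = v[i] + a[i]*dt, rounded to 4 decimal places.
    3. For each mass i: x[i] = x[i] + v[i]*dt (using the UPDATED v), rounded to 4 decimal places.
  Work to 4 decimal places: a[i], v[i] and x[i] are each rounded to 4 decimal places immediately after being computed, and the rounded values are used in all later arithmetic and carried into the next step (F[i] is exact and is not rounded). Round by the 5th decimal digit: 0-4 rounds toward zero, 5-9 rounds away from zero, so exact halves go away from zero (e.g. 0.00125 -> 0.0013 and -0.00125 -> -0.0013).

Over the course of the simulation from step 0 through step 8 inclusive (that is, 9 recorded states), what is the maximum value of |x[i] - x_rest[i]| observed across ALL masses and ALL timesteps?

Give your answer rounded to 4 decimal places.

Answer: 1.0792

Derivation:
Step 0: x=[3.0000 9.0000 11.0000] v=[0.0000 1.0000 0.0000]
Step 1: x=[3.0200 9.0600 11.0200] v=[0.2000 0.6000 0.2000]
Step 2: x=[3.0604 9.0792 11.0604] v=[0.4040 0.1920 0.4040]
Step 3: x=[3.1210 9.0580 11.1210] v=[0.6059 -0.2118 0.6059]
Step 4: x=[3.2010 8.9981 11.2010] v=[0.7996 -0.5992 0.7996]
Step 5: x=[3.2989 8.9022 11.2989] v=[0.9793 -0.9586 0.9793]
Step 6: x=[3.4129 8.7743 11.4129] v=[1.1396 -1.2793 1.1396]
Step 7: x=[3.5405 8.6191 11.5405] v=[1.2757 -1.5516 1.2757]
Step 8: x=[3.6789 8.4424 11.6789] v=[1.3836 -1.7673 1.3836]
Max displacement = 1.0792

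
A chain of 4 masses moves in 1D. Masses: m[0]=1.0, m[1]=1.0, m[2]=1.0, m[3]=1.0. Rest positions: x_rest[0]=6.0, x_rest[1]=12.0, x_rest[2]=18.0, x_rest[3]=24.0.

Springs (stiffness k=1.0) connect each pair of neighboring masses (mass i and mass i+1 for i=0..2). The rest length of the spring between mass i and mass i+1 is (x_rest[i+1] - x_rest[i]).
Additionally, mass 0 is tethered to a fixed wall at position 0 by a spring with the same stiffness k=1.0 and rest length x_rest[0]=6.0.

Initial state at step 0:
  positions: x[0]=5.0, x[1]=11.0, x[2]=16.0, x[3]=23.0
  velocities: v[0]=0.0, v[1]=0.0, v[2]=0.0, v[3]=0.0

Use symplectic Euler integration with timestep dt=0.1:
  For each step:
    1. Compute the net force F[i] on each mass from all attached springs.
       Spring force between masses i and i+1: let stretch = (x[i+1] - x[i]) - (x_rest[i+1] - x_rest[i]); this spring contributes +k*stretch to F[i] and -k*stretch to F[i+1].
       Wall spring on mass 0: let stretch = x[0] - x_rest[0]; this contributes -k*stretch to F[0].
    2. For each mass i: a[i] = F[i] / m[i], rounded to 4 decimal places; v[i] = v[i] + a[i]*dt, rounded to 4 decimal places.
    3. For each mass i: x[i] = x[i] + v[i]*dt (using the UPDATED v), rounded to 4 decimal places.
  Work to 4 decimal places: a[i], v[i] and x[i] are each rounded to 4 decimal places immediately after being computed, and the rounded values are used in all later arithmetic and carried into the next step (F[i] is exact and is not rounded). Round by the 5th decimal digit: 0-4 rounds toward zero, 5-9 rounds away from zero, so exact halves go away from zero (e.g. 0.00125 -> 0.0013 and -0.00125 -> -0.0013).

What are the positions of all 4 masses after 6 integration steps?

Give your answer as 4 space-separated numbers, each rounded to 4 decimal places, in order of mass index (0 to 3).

Answer: 5.1899 10.8235 16.3796 22.8102

Derivation:
Step 0: x=[5.0000 11.0000 16.0000 23.0000] v=[0.0000 0.0000 0.0000 0.0000]
Step 1: x=[5.0100 10.9900 16.0200 22.9900] v=[0.1000 -0.1000 0.2000 -0.1000]
Step 2: x=[5.0297 10.9705 16.0594 22.9703] v=[0.1970 -0.1950 0.3940 -0.1970]
Step 3: x=[5.0585 10.9425 16.1170 22.9415] v=[0.2881 -0.2802 0.5762 -0.2881]
Step 4: x=[5.0956 10.9074 16.1911 22.9044] v=[0.3707 -0.3512 0.7412 -0.3706]
Step 5: x=[5.1398 10.8670 16.2795 22.8602] v=[0.4423 -0.4040 0.8842 -0.4419]
Step 6: x=[5.1899 10.8235 16.3796 22.8102] v=[0.5010 -0.4355 1.0010 -0.5000]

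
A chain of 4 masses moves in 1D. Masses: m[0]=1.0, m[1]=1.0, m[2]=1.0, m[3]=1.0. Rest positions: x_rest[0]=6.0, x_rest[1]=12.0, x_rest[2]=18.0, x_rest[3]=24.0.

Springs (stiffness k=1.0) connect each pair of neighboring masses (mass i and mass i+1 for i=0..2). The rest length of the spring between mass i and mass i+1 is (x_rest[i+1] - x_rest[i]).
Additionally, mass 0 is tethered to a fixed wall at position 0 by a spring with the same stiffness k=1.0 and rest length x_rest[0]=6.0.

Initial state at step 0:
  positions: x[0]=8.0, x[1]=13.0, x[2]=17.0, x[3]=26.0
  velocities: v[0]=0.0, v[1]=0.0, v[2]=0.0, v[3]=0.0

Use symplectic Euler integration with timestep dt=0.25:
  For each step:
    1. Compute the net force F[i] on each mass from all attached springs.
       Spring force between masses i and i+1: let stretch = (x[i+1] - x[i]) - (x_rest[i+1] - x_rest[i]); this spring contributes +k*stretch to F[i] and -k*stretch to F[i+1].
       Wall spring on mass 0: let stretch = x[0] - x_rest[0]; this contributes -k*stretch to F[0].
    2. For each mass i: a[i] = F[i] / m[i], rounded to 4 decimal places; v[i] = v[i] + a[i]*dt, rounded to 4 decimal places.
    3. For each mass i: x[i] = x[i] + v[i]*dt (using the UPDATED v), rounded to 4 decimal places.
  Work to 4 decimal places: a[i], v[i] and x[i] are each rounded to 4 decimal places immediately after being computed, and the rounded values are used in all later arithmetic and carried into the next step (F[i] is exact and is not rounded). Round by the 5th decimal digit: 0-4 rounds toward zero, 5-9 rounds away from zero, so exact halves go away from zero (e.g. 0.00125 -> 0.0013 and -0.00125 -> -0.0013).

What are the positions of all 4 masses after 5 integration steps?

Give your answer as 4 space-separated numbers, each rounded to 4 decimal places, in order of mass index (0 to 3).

Answer: 5.8294 12.5023 20.0309 24.1392

Derivation:
Step 0: x=[8.0000 13.0000 17.0000 26.0000] v=[0.0000 0.0000 0.0000 0.0000]
Step 1: x=[7.8125 12.9375 17.3125 25.8125] v=[-0.7500 -0.2500 1.2500 -0.7500]
Step 2: x=[7.4570 12.8281 17.8828 25.4688] v=[-1.4219 -0.4375 2.2813 -1.3750]
Step 3: x=[6.9712 12.6990 18.6113 25.0259] v=[-1.9434 -0.5166 2.9141 -1.7715]
Step 4: x=[6.4076 12.5814 19.3712 24.5571] v=[-2.2543 -0.4705 3.0397 -1.8752]
Step 5: x=[5.8294 12.5023 20.0309 24.1392] v=[-2.3128 -0.3165 2.6387 -1.6717]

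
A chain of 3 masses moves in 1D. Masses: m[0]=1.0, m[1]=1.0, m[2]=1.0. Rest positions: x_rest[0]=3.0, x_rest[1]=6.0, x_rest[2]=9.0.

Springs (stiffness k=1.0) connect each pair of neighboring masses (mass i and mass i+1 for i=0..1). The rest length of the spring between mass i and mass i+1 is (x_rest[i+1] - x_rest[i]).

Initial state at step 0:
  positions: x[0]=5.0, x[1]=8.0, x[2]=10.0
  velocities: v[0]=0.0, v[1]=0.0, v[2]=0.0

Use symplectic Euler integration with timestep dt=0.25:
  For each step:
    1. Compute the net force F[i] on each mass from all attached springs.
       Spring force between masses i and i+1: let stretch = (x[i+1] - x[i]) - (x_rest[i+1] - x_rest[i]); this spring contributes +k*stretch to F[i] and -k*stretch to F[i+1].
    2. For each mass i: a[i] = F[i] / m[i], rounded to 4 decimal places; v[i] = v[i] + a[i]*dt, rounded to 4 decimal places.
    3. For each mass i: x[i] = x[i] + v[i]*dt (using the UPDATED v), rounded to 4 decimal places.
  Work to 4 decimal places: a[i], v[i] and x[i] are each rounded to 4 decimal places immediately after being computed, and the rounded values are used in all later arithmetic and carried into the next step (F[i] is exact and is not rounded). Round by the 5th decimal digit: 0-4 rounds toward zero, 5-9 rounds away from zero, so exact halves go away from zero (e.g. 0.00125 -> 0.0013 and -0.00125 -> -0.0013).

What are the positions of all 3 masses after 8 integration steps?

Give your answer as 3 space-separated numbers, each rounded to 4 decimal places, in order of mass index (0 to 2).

Answer: 4.5430 7.3790 11.0783

Derivation:
Step 0: x=[5.0000 8.0000 10.0000] v=[0.0000 0.0000 0.0000]
Step 1: x=[5.0000 7.9375 10.0625] v=[0.0000 -0.2500 0.2500]
Step 2: x=[4.9961 7.8242 10.1797] v=[-0.0156 -0.4531 0.4688]
Step 3: x=[4.9815 7.6814 10.3372] v=[-0.0586 -0.5713 0.6299]
Step 4: x=[4.9481 7.5358 10.5162] v=[-0.1336 -0.5823 0.7160]
Step 5: x=[4.8889 7.4148 10.6964] v=[-0.2367 -0.4841 0.7209]
Step 6: x=[4.8001 7.3410 10.8590] v=[-0.3552 -0.2952 0.6505]
Step 7: x=[4.6826 7.3283 10.9893] v=[-0.4700 -0.0509 0.5210]
Step 8: x=[4.5430 7.3790 11.0783] v=[-0.5586 0.2029 0.3558]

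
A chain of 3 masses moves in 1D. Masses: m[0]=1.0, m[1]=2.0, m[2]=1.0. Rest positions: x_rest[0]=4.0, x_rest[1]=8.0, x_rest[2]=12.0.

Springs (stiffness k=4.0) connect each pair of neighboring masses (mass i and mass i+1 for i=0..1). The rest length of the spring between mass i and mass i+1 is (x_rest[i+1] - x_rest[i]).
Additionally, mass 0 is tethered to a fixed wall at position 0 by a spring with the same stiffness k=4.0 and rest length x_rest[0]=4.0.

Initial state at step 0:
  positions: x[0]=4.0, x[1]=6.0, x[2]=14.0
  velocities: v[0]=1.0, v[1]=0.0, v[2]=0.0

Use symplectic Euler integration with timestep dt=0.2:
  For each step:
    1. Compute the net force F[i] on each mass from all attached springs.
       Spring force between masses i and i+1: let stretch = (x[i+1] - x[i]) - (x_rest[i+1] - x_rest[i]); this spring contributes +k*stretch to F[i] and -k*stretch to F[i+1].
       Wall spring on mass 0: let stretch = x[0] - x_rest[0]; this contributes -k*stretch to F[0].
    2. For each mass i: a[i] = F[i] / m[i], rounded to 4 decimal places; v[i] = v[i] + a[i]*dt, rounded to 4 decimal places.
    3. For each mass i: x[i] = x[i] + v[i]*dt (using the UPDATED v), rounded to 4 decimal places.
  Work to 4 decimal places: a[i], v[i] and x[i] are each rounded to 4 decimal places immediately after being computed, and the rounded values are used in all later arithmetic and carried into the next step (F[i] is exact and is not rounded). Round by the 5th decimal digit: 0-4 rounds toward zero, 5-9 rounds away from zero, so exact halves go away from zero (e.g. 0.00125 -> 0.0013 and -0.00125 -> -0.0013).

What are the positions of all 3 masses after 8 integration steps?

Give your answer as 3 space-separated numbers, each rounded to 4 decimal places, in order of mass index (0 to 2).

Step 0: x=[4.0000 6.0000 14.0000] v=[1.0000 0.0000 0.0000]
Step 1: x=[3.8800 6.4800 13.3600] v=[-0.6000 2.4000 -3.2000]
Step 2: x=[3.5552 7.3024 12.2592] v=[-1.6240 4.1120 -5.5040]
Step 3: x=[3.2611 8.2216 11.0053] v=[-1.4704 4.5958 -6.2694]
Step 4: x=[3.2389 8.9666 9.9460] v=[-0.1109 3.7251 -5.2964]
Step 5: x=[3.6149 9.3318 9.3700] v=[1.8801 1.8258 -2.8799]
Step 6: x=[4.3272 9.2427 9.4279] v=[3.5617 -0.4457 0.2895]
Step 7: x=[5.1337 8.7751 10.0962] v=[4.0323 -2.3378 3.3413]
Step 8: x=[5.7014 8.1219 11.1931] v=[2.8385 -3.2659 5.4844]

Answer: 5.7014 8.1219 11.1931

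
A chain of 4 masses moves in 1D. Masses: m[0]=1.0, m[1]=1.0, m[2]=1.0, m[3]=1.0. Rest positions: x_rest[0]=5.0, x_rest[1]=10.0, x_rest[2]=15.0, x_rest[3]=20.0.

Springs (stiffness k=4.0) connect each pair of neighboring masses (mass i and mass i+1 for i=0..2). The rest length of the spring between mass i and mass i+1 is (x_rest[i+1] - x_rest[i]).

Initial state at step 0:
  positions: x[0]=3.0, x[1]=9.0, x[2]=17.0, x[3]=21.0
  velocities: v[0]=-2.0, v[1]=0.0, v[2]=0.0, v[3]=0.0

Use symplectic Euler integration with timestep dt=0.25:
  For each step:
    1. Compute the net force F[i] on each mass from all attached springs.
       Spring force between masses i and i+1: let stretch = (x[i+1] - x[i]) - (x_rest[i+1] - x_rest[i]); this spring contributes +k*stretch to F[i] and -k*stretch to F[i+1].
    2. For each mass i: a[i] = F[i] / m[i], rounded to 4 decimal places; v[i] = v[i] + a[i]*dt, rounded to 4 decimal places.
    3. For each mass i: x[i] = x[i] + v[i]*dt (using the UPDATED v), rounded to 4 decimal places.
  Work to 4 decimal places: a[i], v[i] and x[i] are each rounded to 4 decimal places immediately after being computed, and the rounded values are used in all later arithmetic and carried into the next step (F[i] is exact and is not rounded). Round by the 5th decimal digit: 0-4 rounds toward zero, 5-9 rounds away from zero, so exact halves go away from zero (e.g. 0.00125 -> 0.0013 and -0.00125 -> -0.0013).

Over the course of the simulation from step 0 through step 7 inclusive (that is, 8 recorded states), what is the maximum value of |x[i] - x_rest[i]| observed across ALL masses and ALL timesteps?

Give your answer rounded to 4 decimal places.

Step 0: x=[3.0000 9.0000 17.0000 21.0000] v=[-2.0000 0.0000 0.0000 0.0000]
Step 1: x=[2.7500 9.5000 16.0000 21.2500] v=[-1.0000 2.0000 -4.0000 1.0000]
Step 2: x=[2.9375 9.9375 14.6875 21.4375] v=[0.7500 1.7500 -5.2500 0.7500]
Step 3: x=[3.6250 9.8125 13.8750 21.1875] v=[2.7500 -0.5000 -3.2500 -1.0000]
Step 4: x=[4.6094 9.1563 13.8750 20.3594] v=[3.9375 -2.6250 0.0000 -3.3125]
Step 5: x=[5.4805 8.5430 14.3164 19.1602] v=[3.4844 -2.4532 1.7657 -4.7969]
Step 6: x=[5.8672 8.6074 14.5254 18.0000] v=[1.5469 0.2577 0.8361 -4.6407]
Step 7: x=[5.6890 9.4663 14.1236 17.2212] v=[-0.7129 3.4355 -1.6073 -3.1153]
Max displacement = 2.7788

Answer: 2.7788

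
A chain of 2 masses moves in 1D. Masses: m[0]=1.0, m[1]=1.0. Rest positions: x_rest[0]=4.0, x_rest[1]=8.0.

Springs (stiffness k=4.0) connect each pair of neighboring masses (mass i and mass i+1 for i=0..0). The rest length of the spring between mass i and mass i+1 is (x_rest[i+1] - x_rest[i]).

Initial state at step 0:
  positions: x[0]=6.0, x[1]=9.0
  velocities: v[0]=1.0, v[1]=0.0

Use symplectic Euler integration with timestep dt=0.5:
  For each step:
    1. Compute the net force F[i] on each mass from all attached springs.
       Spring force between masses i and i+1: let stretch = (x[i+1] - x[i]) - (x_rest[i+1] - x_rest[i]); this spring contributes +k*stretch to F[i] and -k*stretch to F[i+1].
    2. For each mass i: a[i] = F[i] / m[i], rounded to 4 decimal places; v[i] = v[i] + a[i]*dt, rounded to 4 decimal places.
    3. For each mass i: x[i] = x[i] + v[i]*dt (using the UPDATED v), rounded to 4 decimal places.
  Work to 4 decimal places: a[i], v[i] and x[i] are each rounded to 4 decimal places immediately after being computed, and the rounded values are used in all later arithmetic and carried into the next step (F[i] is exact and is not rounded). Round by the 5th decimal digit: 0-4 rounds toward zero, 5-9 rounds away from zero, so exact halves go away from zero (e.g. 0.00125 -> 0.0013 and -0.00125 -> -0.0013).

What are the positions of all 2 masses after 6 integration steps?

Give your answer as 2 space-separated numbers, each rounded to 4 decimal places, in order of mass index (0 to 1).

Step 0: x=[6.0000 9.0000] v=[1.0000 0.0000]
Step 1: x=[5.5000 10.0000] v=[-1.0000 2.0000]
Step 2: x=[5.5000 10.5000] v=[0.0000 1.0000]
Step 3: x=[6.5000 10.0000] v=[2.0000 -1.0000]
Step 4: x=[7.0000 10.0000] v=[1.0000 0.0000]
Step 5: x=[6.5000 11.0000] v=[-1.0000 2.0000]
Step 6: x=[6.5000 11.5000] v=[0.0000 1.0000]

Answer: 6.5000 11.5000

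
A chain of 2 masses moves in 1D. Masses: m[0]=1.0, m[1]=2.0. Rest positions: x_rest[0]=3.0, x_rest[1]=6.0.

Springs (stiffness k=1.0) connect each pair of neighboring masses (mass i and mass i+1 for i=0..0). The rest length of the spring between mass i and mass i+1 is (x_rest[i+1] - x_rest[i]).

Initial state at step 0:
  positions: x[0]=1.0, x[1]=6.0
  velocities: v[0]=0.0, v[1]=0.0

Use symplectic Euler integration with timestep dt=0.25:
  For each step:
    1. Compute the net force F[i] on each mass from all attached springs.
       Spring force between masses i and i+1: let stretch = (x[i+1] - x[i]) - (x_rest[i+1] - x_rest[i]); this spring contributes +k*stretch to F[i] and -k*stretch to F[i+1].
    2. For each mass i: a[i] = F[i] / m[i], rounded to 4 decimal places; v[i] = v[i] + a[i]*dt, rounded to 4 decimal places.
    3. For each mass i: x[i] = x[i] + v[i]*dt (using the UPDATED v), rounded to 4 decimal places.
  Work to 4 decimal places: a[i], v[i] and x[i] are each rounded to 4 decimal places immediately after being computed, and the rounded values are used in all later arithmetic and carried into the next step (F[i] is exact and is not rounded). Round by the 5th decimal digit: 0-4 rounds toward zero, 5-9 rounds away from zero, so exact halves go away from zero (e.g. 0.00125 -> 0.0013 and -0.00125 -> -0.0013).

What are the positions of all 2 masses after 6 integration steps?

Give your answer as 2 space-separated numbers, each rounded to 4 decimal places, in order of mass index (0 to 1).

Answer: 2.8925 5.0537

Derivation:
Step 0: x=[1.0000 6.0000] v=[0.0000 0.0000]
Step 1: x=[1.1250 5.9375] v=[0.5000 -0.2500]
Step 2: x=[1.3633 5.8184] v=[0.9531 -0.4766]
Step 3: x=[1.6925 5.6538] v=[1.3169 -0.6585]
Step 4: x=[2.0818 5.4591] v=[1.5572 -0.7787]
Step 5: x=[2.4947 5.2526] v=[1.6515 -0.8259]
Step 6: x=[2.8925 5.0537] v=[1.5910 -0.7956]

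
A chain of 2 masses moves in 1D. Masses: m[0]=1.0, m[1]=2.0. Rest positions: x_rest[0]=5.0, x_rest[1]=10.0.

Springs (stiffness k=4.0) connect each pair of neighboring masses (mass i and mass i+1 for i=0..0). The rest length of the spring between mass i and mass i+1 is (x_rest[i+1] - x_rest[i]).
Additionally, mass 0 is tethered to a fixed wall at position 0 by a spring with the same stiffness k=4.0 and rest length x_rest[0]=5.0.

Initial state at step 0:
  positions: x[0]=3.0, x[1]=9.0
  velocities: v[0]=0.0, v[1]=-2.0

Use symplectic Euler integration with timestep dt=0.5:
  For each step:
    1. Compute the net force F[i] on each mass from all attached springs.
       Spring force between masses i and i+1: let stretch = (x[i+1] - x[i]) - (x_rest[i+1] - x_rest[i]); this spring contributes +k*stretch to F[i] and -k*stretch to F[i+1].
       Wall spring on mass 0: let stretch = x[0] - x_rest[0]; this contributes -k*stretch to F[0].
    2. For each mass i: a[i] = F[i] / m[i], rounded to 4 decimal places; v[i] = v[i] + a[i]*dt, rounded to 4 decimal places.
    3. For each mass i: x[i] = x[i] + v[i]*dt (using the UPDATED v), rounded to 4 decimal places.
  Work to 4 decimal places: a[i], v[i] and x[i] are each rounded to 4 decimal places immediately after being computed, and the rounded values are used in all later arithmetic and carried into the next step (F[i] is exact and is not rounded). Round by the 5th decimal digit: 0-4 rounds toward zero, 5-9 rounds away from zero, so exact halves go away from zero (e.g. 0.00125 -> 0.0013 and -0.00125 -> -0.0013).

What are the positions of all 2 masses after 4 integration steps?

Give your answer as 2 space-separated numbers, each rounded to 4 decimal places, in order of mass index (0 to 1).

Answer: 4.3750 8.9375

Derivation:
Step 0: x=[3.0000 9.0000] v=[0.0000 -2.0000]
Step 1: x=[6.0000 7.5000] v=[6.0000 -3.0000]
Step 2: x=[4.5000 7.7500] v=[-3.0000 0.5000]
Step 3: x=[1.7500 8.8750] v=[-5.5000 2.2500]
Step 4: x=[4.3750 8.9375] v=[5.2500 0.1250]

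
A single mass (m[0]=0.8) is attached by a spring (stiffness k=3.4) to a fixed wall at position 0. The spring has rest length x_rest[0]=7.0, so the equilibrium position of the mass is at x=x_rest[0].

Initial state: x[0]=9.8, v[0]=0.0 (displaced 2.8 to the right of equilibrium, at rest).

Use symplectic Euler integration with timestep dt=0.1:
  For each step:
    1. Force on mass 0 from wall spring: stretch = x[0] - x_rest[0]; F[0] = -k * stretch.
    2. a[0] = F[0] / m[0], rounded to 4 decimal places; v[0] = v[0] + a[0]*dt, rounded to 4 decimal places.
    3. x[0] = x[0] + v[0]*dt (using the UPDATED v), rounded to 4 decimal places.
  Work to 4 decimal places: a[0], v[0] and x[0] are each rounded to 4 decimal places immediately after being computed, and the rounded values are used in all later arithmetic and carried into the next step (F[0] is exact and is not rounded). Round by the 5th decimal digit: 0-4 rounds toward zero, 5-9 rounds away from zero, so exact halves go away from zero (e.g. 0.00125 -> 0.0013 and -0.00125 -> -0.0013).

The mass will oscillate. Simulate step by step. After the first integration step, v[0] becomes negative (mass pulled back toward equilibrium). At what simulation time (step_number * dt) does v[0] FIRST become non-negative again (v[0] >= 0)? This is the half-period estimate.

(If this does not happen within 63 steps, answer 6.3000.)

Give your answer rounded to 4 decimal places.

Step 0: x=[9.8000] v=[0.0000]
Step 1: x=[9.6810] v=[-1.1900]
Step 2: x=[9.4481] v=[-2.3294]
Step 3: x=[9.1111] v=[-3.3698]
Step 4: x=[8.6844] v=[-4.2670]
Step 5: x=[8.1861] v=[-4.9829]
Step 6: x=[7.6374] v=[-5.4870]
Step 7: x=[7.0616] v=[-5.7579]
Step 8: x=[6.4832] v=[-5.7841]
Step 9: x=[5.9268] v=[-5.5645]
Step 10: x=[5.4160] v=[-5.1084]
Step 11: x=[4.9725] v=[-4.4352]
Step 12: x=[4.6152] v=[-3.5735]
Step 13: x=[4.3592] v=[-2.5600]
Step 14: x=[4.2154] v=[-1.4377]
Step 15: x=[4.1900] v=[-0.2542]
Step 16: x=[4.2840] v=[0.9401]
First v>=0 after going negative at step 16, time=1.6000

Answer: 1.6000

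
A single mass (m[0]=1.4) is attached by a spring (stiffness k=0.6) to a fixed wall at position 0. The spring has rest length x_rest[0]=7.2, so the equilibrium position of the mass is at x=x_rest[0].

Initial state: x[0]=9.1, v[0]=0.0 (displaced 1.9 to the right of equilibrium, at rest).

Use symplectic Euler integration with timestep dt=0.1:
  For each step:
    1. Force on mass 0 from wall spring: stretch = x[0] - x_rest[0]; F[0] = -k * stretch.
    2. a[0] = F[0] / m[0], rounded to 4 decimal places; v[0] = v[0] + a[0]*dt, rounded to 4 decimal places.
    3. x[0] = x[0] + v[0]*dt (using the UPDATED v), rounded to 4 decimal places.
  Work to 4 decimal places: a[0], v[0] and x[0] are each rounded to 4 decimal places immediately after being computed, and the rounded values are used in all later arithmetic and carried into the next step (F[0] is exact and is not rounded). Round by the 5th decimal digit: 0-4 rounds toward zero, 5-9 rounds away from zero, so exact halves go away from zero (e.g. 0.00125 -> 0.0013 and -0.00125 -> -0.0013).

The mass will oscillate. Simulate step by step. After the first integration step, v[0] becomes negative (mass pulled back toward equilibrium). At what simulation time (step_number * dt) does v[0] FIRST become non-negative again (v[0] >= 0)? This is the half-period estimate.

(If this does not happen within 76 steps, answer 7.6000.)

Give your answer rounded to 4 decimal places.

Answer: 4.8000

Derivation:
Step 0: x=[9.1000] v=[0.0000]
Step 1: x=[9.0919] v=[-0.0814]
Step 2: x=[9.0757] v=[-0.1625]
Step 3: x=[9.0514] v=[-0.2429]
Step 4: x=[9.0192] v=[-0.3223]
Step 5: x=[8.9792] v=[-0.4003]
Step 6: x=[8.9315] v=[-0.4766]
Step 7: x=[8.8764] v=[-0.5508]
Step 8: x=[8.8141] v=[-0.6227]
Step 9: x=[8.7449] v=[-0.6919]
Step 10: x=[8.6691] v=[-0.7581]
Step 11: x=[8.5870] v=[-0.8211]
Step 12: x=[8.4990] v=[-0.8805]
Step 13: x=[8.4054] v=[-0.9362]
Step 14: x=[8.3066] v=[-0.9879]
Step 15: x=[8.2031] v=[-1.0353]
Step 16: x=[8.0953] v=[-1.0783]
Step 17: x=[7.9836] v=[-1.1167]
Step 18: x=[7.8686] v=[-1.1503]
Step 19: x=[7.7507] v=[-1.1790]
Step 20: x=[7.6304] v=[-1.2026]
Step 21: x=[7.5083] v=[-1.2211]
Step 22: x=[7.3849] v=[-1.2343]
Step 23: x=[7.2607] v=[-1.2422]
Step 24: x=[7.1362] v=[-1.2448]
Step 25: x=[7.0120] v=[-1.2421]
Step 26: x=[6.8886] v=[-1.2340]
Step 27: x=[6.7665] v=[-1.2207]
Step 28: x=[6.6463] v=[-1.2021]
Step 29: x=[6.5285] v=[-1.1784]
Step 30: x=[6.4135] v=[-1.1496]
Step 31: x=[6.3019] v=[-1.1159]
Step 32: x=[6.1942] v=[-1.0774]
Step 33: x=[6.0908] v=[-1.0343]
Step 34: x=[5.9921] v=[-0.9868]
Step 35: x=[5.8986] v=[-0.9350]
Step 36: x=[5.8107] v=[-0.8792]
Step 37: x=[5.7287] v=[-0.8197]
Step 38: x=[5.6530] v=[-0.7566]
Step 39: x=[5.5840] v=[-0.6903]
Step 40: x=[5.5219] v=[-0.6210]
Step 41: x=[5.4670] v=[-0.5491]
Step 42: x=[5.4195] v=[-0.4748]
Step 43: x=[5.3797] v=[-0.3985]
Step 44: x=[5.3477] v=[-0.3205]
Step 45: x=[5.3236] v=[-0.2411]
Step 46: x=[5.3075] v=[-0.1607]
Step 47: x=[5.2995] v=[-0.0796]
Step 48: x=[5.2997] v=[0.0019]
First v>=0 after going negative at step 48, time=4.8000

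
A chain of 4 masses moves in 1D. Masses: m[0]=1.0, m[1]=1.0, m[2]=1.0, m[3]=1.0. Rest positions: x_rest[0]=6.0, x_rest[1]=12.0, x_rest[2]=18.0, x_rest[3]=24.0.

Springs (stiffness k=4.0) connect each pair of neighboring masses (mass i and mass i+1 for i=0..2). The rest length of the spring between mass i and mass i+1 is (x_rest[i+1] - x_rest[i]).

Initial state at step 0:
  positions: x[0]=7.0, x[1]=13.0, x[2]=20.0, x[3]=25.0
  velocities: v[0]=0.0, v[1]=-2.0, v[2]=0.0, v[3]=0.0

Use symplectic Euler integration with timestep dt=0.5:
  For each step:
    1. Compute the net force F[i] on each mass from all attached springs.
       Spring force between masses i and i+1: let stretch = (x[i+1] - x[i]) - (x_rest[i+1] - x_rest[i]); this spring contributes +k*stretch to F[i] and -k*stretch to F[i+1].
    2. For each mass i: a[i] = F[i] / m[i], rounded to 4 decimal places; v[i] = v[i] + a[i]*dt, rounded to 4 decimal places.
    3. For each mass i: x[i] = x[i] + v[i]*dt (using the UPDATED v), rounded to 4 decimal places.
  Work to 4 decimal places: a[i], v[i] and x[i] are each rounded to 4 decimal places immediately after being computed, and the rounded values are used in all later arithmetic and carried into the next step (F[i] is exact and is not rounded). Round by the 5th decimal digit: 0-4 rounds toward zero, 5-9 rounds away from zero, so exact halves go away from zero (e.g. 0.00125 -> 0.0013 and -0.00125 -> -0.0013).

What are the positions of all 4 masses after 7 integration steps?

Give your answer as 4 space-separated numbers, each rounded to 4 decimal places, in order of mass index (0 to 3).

Step 0: x=[7.0000 13.0000 20.0000 25.0000] v=[0.0000 -2.0000 0.0000 0.0000]
Step 1: x=[7.0000 13.0000 18.0000 26.0000] v=[0.0000 0.0000 -4.0000 2.0000]
Step 2: x=[7.0000 12.0000 19.0000 25.0000] v=[0.0000 -2.0000 2.0000 -2.0000]
Step 3: x=[6.0000 13.0000 19.0000 24.0000] v=[-2.0000 2.0000 0.0000 -2.0000]
Step 4: x=[6.0000 13.0000 18.0000 24.0000] v=[0.0000 0.0000 -2.0000 0.0000]
Step 5: x=[7.0000 11.0000 18.0000 24.0000] v=[2.0000 -4.0000 0.0000 0.0000]
Step 6: x=[6.0000 12.0000 17.0000 24.0000] v=[-2.0000 2.0000 -2.0000 0.0000]
Step 7: x=[5.0000 12.0000 18.0000 23.0000] v=[-2.0000 0.0000 2.0000 -2.0000]

Answer: 5.0000 12.0000 18.0000 23.0000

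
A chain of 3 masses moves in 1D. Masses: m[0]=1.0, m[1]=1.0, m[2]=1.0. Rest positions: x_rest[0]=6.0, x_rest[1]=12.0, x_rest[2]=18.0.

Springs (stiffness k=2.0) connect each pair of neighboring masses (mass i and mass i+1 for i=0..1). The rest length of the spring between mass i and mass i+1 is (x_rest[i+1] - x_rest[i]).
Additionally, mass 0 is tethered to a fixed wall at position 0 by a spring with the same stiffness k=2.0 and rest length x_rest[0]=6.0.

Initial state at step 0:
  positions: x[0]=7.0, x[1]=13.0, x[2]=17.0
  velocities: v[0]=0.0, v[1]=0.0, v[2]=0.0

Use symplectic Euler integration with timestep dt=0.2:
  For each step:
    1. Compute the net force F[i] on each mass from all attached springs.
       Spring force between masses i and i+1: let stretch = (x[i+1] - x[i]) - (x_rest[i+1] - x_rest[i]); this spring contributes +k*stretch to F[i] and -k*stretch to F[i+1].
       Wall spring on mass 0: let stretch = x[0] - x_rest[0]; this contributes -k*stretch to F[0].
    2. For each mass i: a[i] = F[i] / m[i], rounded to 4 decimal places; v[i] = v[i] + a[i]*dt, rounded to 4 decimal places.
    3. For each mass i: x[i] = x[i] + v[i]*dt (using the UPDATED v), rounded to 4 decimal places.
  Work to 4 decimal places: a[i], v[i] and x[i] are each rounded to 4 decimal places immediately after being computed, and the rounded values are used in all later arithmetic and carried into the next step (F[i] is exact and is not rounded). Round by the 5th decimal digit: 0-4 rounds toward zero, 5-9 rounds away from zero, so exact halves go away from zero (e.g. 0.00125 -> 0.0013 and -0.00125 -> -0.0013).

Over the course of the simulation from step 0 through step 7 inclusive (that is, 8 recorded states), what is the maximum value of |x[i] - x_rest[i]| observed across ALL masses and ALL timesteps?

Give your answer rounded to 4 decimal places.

Answer: 1.0800

Derivation:
Step 0: x=[7.0000 13.0000 17.0000] v=[0.0000 0.0000 0.0000]
Step 1: x=[6.9200 12.8400 17.1600] v=[-0.4000 -0.8000 0.8000]
Step 2: x=[6.7600 12.5520 17.4544] v=[-0.8000 -1.4400 1.4720]
Step 3: x=[6.5226 12.1928 17.8366] v=[-1.1872 -1.7958 1.9110]
Step 4: x=[6.2170 11.8315 18.2473] v=[-1.5282 -1.8064 2.0535]
Step 5: x=[5.8632 11.5343 18.6247] v=[-1.7692 -1.4859 1.8872]
Step 6: x=[5.4940 11.3507 18.9149] v=[-1.8460 -0.9182 1.4510]
Step 7: x=[5.1538 11.3037 19.0800] v=[-1.7009 -0.2352 0.8253]
Max displacement = 1.0800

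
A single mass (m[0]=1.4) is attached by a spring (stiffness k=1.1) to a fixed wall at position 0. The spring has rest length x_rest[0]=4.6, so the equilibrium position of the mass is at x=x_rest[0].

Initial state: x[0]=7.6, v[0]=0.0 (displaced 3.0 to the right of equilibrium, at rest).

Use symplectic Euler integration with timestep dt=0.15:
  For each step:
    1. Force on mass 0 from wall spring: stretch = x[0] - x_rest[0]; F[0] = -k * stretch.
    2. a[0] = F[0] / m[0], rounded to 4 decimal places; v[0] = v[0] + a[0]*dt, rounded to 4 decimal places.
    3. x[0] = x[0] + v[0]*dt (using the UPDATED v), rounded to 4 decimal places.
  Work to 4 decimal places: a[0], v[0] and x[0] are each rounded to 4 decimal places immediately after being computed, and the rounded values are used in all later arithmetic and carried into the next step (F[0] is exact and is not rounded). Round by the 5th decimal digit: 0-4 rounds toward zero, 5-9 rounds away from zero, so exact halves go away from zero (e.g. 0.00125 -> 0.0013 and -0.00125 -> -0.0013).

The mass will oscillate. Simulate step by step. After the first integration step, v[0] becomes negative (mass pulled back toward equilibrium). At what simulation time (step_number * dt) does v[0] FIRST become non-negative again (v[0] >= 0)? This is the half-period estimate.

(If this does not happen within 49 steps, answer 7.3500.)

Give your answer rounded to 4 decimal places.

Answer: 3.6000

Derivation:
Step 0: x=[7.6000] v=[0.0000]
Step 1: x=[7.5470] v=[-0.3536]
Step 2: x=[7.4419] v=[-0.7009]
Step 3: x=[7.2865] v=[-1.0358]
Step 4: x=[7.0836] v=[-1.3524]
Step 5: x=[6.8368] v=[-1.6451]
Step 6: x=[6.5505] v=[-1.9087]
Step 7: x=[6.2297] v=[-2.1386]
Step 8: x=[5.8801] v=[-2.3307]
Step 9: x=[5.5079] v=[-2.4816]
Step 10: x=[5.1196] v=[-2.5886]
Step 11: x=[4.7221] v=[-2.6498]
Step 12: x=[4.3225] v=[-2.6642]
Step 13: x=[3.9278] v=[-2.6315]
Step 14: x=[3.5450] v=[-2.5523]
Step 15: x=[3.1808] v=[-2.4280]
Step 16: x=[2.8417] v=[-2.2607]
Step 17: x=[2.5337] v=[-2.0535]
Step 18: x=[2.2622] v=[-1.8100]
Step 19: x=[2.0320] v=[-1.5345]
Step 20: x=[1.8472] v=[-1.2318]
Step 21: x=[1.7111] v=[-0.9074]
Step 22: x=[1.6261] v=[-0.5669]
Step 23: x=[1.5936] v=[-0.2164]
Step 24: x=[1.6143] v=[0.1379]
First v>=0 after going negative at step 24, time=3.6000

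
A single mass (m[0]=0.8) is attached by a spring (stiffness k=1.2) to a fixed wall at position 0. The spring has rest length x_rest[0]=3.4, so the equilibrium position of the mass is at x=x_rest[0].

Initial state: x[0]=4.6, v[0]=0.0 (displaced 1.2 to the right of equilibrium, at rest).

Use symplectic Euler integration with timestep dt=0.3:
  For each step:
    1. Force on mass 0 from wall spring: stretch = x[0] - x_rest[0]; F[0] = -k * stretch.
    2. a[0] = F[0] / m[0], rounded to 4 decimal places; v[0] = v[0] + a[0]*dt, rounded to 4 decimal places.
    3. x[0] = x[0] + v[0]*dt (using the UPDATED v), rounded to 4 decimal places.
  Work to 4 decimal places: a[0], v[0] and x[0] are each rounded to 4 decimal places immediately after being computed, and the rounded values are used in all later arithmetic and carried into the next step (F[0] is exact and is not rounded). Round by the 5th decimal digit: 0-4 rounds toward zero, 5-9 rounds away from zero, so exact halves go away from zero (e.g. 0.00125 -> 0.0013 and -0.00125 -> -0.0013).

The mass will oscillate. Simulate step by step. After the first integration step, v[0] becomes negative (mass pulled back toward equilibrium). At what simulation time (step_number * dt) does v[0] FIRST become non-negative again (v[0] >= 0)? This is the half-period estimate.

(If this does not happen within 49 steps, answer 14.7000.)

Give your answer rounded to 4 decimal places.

Answer: 2.7000

Derivation:
Step 0: x=[4.6000] v=[0.0000]
Step 1: x=[4.4380] v=[-0.5400]
Step 2: x=[4.1359] v=[-1.0071]
Step 3: x=[3.7344] v=[-1.3383]
Step 4: x=[3.2878] v=[-1.4888]
Step 5: x=[2.8563] v=[-1.4383]
Step 6: x=[2.4982] v=[-1.1936]
Step 7: x=[2.2619] v=[-0.7878]
Step 8: x=[2.1792] v=[-0.2756]
Step 9: x=[2.2613] v=[0.2738]
First v>=0 after going negative at step 9, time=2.7000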